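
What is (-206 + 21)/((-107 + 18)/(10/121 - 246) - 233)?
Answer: 5504860/6922379 ≈ 0.79523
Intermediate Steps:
(-206 + 21)/((-107 + 18)/(10/121 - 246) - 233) = -185/(-89/(10*(1/121) - 246) - 233) = -185/(-89/(10/121 - 246) - 233) = -185/(-89/(-29756/121) - 233) = -185/(-89*(-121/29756) - 233) = -185/(10769/29756 - 233) = -185/(-6922379/29756) = -185*(-29756/6922379) = 5504860/6922379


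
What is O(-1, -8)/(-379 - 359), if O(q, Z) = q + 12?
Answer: -11/738 ≈ -0.014905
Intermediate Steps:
O(q, Z) = 12 + q
O(-1, -8)/(-379 - 359) = (12 - 1)/(-379 - 359) = 11/(-738) = 11*(-1/738) = -11/738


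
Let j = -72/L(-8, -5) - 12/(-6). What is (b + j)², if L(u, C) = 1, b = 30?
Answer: 1600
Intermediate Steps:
j = -70 (j = -72/1 - 12/(-6) = -72*1 - 12*(-⅙) = -72 + 2 = -70)
(b + j)² = (30 - 70)² = (-40)² = 1600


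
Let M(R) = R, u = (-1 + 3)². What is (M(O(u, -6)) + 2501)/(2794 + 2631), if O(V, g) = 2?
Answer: 2503/5425 ≈ 0.46138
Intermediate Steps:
u = 4 (u = 2² = 4)
(M(O(u, -6)) + 2501)/(2794 + 2631) = (2 + 2501)/(2794 + 2631) = 2503/5425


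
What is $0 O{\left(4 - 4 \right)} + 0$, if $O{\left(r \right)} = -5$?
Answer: $0$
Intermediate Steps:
$0 O{\left(4 - 4 \right)} + 0 = 0 \left(-5\right) + 0 = 0 + 0 = 0$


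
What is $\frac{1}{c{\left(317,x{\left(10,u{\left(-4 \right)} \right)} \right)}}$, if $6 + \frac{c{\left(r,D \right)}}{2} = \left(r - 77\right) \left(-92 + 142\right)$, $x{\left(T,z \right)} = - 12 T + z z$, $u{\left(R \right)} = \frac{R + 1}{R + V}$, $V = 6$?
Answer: $\frac{1}{23988} \approx 4.1688 \cdot 10^{-5}$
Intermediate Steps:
$u{\left(R \right)} = \frac{1 + R}{6 + R}$ ($u{\left(R \right)} = \frac{R + 1}{R + 6} = \frac{1 + R}{6 + R}$)
$x{\left(T,z \right)} = z^{2} - 12 T$ ($x{\left(T,z \right)} = - 12 T + z^{2} = z^{2} - 12 T$)
$c{\left(r,D \right)} = -7712 + 100 r$ ($c{\left(r,D \right)} = -12 + 2 \left(r - 77\right) \left(-92 + 142\right) = -12 + 2 \left(-77 + r\right) 50 = -12 + 2 \left(-3850 + 50 r\right) = -12 + \left(-7700 + 100 r\right) = -7712 + 100 r$)
$\frac{1}{c{\left(317,x{\left(10,u{\left(-4 \right)} \right)} \right)}} = \frac{1}{-7712 + 100 \cdot 317} = \frac{1}{-7712 + 31700} = \frac{1}{23988}$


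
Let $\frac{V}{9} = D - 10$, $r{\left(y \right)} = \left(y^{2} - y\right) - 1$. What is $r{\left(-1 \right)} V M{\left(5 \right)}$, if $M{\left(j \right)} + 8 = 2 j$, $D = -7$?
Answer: $-306$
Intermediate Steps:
$r{\left(y \right)} = -1 + y^{2} - y$
$M{\left(j \right)} = -8 + 2 j$
$V = -153$ ($V = 9 \left(-7 - 10\right) = 9 \left(-17\right) = -153$)
$r{\left(-1 \right)} V M{\left(5 \right)} = \left(-1 + \left(-1\right)^{2} - -1\right) \left(-153\right) \left(-8 + 2 \cdot 5\right) = \left(-1 + 1 + 1\right) \left(-153\right) \left(-8 + 10\right) = 1 \left(-153\right) 2 = \left(-153\right) 2 = -306$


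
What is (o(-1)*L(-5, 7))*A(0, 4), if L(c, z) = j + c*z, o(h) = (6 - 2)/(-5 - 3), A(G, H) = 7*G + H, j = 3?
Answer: 64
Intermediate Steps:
A(G, H) = H + 7*G
o(h) = -½ (o(h) = 4/(-8) = 4*(-⅛) = -½)
L(c, z) = 3 + c*z
(o(-1)*L(-5, 7))*A(0, 4) = (-(3 - 5*7)/2)*(4 + 7*0) = (-(3 - 35)/2)*(4 + 0) = -½*(-32)*4 = 16*4 = 64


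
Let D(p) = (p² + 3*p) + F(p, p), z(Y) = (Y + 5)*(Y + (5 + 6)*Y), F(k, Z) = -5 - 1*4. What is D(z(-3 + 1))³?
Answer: 121950146079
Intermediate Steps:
F(k, Z) = -9 (F(k, Z) = -5 - 4 = -9)
z(Y) = 12*Y*(5 + Y) (z(Y) = (5 + Y)*(Y + 11*Y) = (5 + Y)*(12*Y) = 12*Y*(5 + Y))
D(p) = -9 + p² + 3*p (D(p) = (p² + 3*p) - 9 = -9 + p² + 3*p)
D(z(-3 + 1))³ = (-9 + (12*(-3 + 1)*(5 + (-3 + 1)))² + 3*(12*(-3 + 1)*(5 + (-3 + 1))))³ = (-9 + (12*(-2)*(5 - 2))² + 3*(12*(-2)*(5 - 2)))³ = (-9 + (12*(-2)*3)² + 3*(12*(-2)*3))³ = (-9 + (-72)² + 3*(-72))³ = (-9 + 5184 - 216)³ = 4959³ = 121950146079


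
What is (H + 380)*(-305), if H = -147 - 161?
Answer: -21960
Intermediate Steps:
H = -308
(H + 380)*(-305) = (-308 + 380)*(-305) = 72*(-305) = -21960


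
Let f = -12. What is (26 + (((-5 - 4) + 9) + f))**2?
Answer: 196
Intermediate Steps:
(26 + (((-5 - 4) + 9) + f))**2 = (26 + (((-5 - 4) + 9) - 12))**2 = (26 + ((-9 + 9) - 12))**2 = (26 + (0 - 12))**2 = (26 - 12)**2 = 14**2 = 196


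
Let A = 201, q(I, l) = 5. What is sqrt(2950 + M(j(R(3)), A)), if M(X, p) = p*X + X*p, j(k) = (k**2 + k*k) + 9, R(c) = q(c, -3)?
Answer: 2*sqrt(6667) ≈ 163.30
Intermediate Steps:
R(c) = 5
j(k) = 9 + 2*k**2 (j(k) = (k**2 + k**2) + 9 = 2*k**2 + 9 = 9 + 2*k**2)
M(X, p) = 2*X*p (M(X, p) = X*p + X*p = 2*X*p)
sqrt(2950 + M(j(R(3)), A)) = sqrt(2950 + 2*(9 + 2*5**2)*201) = sqrt(2950 + 2*(9 + 2*25)*201) = sqrt(2950 + 2*(9 + 50)*201) = sqrt(2950 + 2*59*201) = sqrt(2950 + 23718) = sqrt(26668) = 2*sqrt(6667)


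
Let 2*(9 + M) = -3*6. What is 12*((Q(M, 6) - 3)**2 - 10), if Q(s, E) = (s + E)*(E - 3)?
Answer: 18132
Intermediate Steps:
M = -18 (M = -9 + (-3*6)/2 = -9 + (1/2)*(-18) = -9 - 9 = -18)
Q(s, E) = (-3 + E)*(E + s) (Q(s, E) = (E + s)*(-3 + E) = (-3 + E)*(E + s))
12*((Q(M, 6) - 3)**2 - 10) = 12*(((6**2 - 3*6 - 3*(-18) + 6*(-18)) - 3)**2 - 10) = 12*(((36 - 18 + 54 - 108) - 3)**2 - 10) = 12*((-36 - 3)**2 - 10) = 12*((-39)**2 - 10) = 12*(1521 - 10) = 12*1511 = 18132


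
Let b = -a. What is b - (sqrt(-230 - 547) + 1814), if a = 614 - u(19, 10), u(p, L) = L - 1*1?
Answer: -2419 - I*sqrt(777) ≈ -2419.0 - 27.875*I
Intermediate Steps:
u(p, L) = -1 + L (u(p, L) = L - 1 = -1 + L)
a = 605 (a = 614 - (-1 + 10) = 614 - 1*9 = 614 - 9 = 605)
b = -605 (b = -1*605 = -605)
b - (sqrt(-230 - 547) + 1814) = -605 - (sqrt(-230 - 547) + 1814) = -605 - (sqrt(-777) + 1814) = -605 - (I*sqrt(777) + 1814) = -605 - (1814 + I*sqrt(777)) = -605 + (-1814 - I*sqrt(777)) = -2419 - I*sqrt(777)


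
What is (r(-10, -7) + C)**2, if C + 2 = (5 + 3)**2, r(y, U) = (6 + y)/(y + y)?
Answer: 96721/25 ≈ 3868.8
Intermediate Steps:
r(y, U) = (6 + y)/(2*y) (r(y, U) = (6 + y)/((2*y)) = (6 + y)*(1/(2*y)) = (6 + y)/(2*y))
C = 62 (C = -2 + (5 + 3)**2 = -2 + 8**2 = -2 + 64 = 62)
(r(-10, -7) + C)**2 = ((1/2)*(6 - 10)/(-10) + 62)**2 = ((1/2)*(-1/10)*(-4) + 62)**2 = (1/5 + 62)**2 = (311/5)**2 = 96721/25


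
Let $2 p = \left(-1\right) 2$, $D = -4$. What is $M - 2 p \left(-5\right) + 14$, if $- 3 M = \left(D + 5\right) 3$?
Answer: $24$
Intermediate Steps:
$p = -1$ ($p = \frac{\left(-1\right) 2}{2} = \frac{1}{2} \left(-2\right) = -1$)
$M = -1$ ($M = - \frac{\left(-4 + 5\right) 3}{3} = - \frac{1 \cdot 3}{3} = \left(- \frac{1}{3}\right) 3 = -1$)
$M - 2 p \left(-5\right) + 14 = - \left(-2\right) \left(-1\right) \left(-5\right) + 14 = - 2 \left(-5\right) + 14 = \left(-1\right) \left(-10\right) + 14 = 10 + 14 = 24$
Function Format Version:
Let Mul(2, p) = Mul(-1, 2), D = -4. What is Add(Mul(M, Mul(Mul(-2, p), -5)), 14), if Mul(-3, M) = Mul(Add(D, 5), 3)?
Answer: 24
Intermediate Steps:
p = -1 (p = Mul(Rational(1, 2), Mul(-1, 2)) = Mul(Rational(1, 2), -2) = -1)
M = -1 (M = Mul(Rational(-1, 3), Mul(Add(-4, 5), 3)) = Mul(Rational(-1, 3), Mul(1, 3)) = Mul(Rational(-1, 3), 3) = -1)
Add(Mul(M, Mul(Mul(-2, p), -5)), 14) = Add(Mul(-1, Mul(Mul(-2, -1), -5)), 14) = Add(Mul(-1, Mul(2, -5)), 14) = Add(Mul(-1, -10), 14) = Add(10, 14) = 24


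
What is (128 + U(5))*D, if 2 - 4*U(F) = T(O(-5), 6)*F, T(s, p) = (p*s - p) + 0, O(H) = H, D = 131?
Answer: 45457/2 ≈ 22729.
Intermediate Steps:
T(s, p) = -p + p*s (T(s, p) = (-p + p*s) + 0 = -p + p*s)
U(F) = 1/2 + 9*F (U(F) = 1/2 - 6*(-1 - 5)*F/4 = 1/2 - 6*(-6)*F/4 = 1/2 - (-9)*F = 1/2 + 9*F)
(128 + U(5))*D = (128 + (1/2 + 9*5))*131 = (128 + (1/2 + 45))*131 = (128 + 91/2)*131 = (347/2)*131 = 45457/2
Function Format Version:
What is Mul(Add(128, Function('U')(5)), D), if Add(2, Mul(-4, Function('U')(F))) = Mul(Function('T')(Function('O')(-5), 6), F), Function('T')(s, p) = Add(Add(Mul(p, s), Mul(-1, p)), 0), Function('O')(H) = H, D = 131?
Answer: Rational(45457, 2) ≈ 22729.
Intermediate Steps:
Function('T')(s, p) = Add(Mul(-1, p), Mul(p, s)) (Function('T')(s, p) = Add(Add(Mul(-1, p), Mul(p, s)), 0) = Add(Mul(-1, p), Mul(p, s)))
Function('U')(F) = Add(Rational(1, 2), Mul(9, F)) (Function('U')(F) = Add(Rational(1, 2), Mul(Rational(-1, 4), Mul(Mul(6, Add(-1, -5)), F))) = Add(Rational(1, 2), Mul(Rational(-1, 4), Mul(Mul(6, -6), F))) = Add(Rational(1, 2), Mul(Rational(-1, 4), Mul(-36, F))) = Add(Rational(1, 2), Mul(9, F)))
Mul(Add(128, Function('U')(5)), D) = Mul(Add(128, Add(Rational(1, 2), Mul(9, 5))), 131) = Mul(Add(128, Add(Rational(1, 2), 45)), 131) = Mul(Add(128, Rational(91, 2)), 131) = Mul(Rational(347, 2), 131) = Rational(45457, 2)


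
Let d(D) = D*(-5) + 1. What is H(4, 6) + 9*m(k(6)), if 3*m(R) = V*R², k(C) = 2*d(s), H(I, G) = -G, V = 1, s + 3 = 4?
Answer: 186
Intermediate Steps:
s = 1 (s = -3 + 4 = 1)
d(D) = 1 - 5*D (d(D) = -5*D + 1 = 1 - 5*D)
k(C) = -8 (k(C) = 2*(1 - 5*1) = 2*(1 - 5) = 2*(-4) = -8)
m(R) = R²/3 (m(R) = (1*R²)/3 = R²/3)
H(4, 6) + 9*m(k(6)) = -1*6 + 9*((⅓)*(-8)²) = -6 + 9*((⅓)*64) = -6 + 9*(64/3) = -6 + 192 = 186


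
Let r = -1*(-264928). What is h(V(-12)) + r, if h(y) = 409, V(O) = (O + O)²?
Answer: 265337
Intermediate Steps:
V(O) = 4*O² (V(O) = (2*O)² = 4*O²)
r = 264928
h(V(-12)) + r = 409 + 264928 = 265337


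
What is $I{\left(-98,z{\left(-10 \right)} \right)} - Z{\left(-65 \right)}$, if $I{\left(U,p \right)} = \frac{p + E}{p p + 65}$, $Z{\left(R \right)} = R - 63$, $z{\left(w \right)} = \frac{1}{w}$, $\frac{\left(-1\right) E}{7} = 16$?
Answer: $\frac{820918}{6501} \approx 126.28$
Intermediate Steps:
$E = -112$ ($E = \left(-7\right) 16 = -112$)
$Z{\left(R \right)} = -63 + R$ ($Z{\left(R \right)} = R - 63 = -63 + R$)
$I{\left(U,p \right)} = \frac{-112 + p}{65 + p^{2}}$ ($I{\left(U,p \right)} = \frac{p - 112}{p p + 65} = \frac{-112 + p}{p^{2} + 65} = \frac{-112 + p}{65 + p^{2}}$)
$I{\left(-98,z{\left(-10 \right)} \right)} - Z{\left(-65 \right)} = \frac{-112 + \frac{1}{-10}}{65 + \left(\frac{1}{-10}\right)^{2}} - \left(-63 - 65\right) = \frac{-112 - \frac{1}{10}}{65 + \left(- \frac{1}{10}\right)^{2}} - -128 = \frac{1}{65 + \frac{1}{100}} \left(- \frac{1121}{10}\right) + 128 = \frac{1}{\frac{6501}{100}} \left(- \frac{1121}{10}\right) + 128 = \frac{100}{6501} \left(- \frac{1121}{10}\right) + 128 = - \frac{11210}{6501} + 128 = \frac{820918}{6501}$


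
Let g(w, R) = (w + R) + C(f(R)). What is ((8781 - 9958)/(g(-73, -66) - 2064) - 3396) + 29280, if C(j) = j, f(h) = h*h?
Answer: 55727075/2153 ≈ 25883.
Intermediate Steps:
f(h) = h²
g(w, R) = R + w + R² (g(w, R) = (w + R) + R² = (R + w) + R² = R + w + R²)
((8781 - 9958)/(g(-73, -66) - 2064) - 3396) + 29280 = ((8781 - 9958)/((-66 - 73 + (-66)²) - 2064) - 3396) + 29280 = (-1177/((-66 - 73 + 4356) - 2064) - 3396) + 29280 = (-1177/(4217 - 2064) - 3396) + 29280 = (-1177/2153 - 3396) + 29280 = -7312765/2153 + 29280 = 55727075/2153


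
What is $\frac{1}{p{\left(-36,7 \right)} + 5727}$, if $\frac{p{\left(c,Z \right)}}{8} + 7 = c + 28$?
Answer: $\frac{1}{5607} \approx 0.00017835$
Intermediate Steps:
$p{\left(c,Z \right)} = 168 + 8 c$ ($p{\left(c,Z \right)} = -56 + 8 \left(c + 28\right) = -56 + 8 \left(28 + c\right) = -56 + \left(224 + 8 c\right) = 168 + 8 c$)
$\frac{1}{p{\left(-36,7 \right)} + 5727} = \frac{1}{\left(168 + 8 \left(-36\right)\right) + 5727} = \frac{1}{\left(168 - 288\right) + 5727} = \frac{1}{-120 + 5727} = \frac{1}{5607}$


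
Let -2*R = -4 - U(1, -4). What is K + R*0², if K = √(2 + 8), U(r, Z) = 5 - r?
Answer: √10 ≈ 3.1623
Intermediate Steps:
K = √10 ≈ 3.1623
R = 4 (R = -(-4 - (5 - 1*1))/2 = -(-4 - (5 - 1))/2 = -(-4 - 1*4)/2 = -(-4 - 4)/2 = -½*(-8) = 4)
K + R*0² = √10 + 4*0² = √10 + 4*0 = √10 + 0 = √10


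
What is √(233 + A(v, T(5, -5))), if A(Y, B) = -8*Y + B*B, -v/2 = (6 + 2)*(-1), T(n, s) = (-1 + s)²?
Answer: √1401 ≈ 37.430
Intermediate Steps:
v = 16 (v = -2*(6 + 2)*(-1) = -16*(-1) = -2*(-8) = 16)
A(Y, B) = B² - 8*Y (A(Y, B) = -8*Y + B² = B² - 8*Y)
√(233 + A(v, T(5, -5))) = √(233 + (((-1 - 5)²)² - 8*16)) = √(233 + (((-6)²)² - 128)) = √(233 + (36² - 128)) = √(233 + (1296 - 128)) = √(233 + 1168) = √1401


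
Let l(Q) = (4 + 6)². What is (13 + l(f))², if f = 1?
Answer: 12769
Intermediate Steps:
l(Q) = 100 (l(Q) = 10² = 100)
(13 + l(f))² = (13 + 100)² = 113² = 12769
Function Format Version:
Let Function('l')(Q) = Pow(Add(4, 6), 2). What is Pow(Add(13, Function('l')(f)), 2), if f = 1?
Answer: 12769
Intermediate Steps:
Function('l')(Q) = 100 (Function('l')(Q) = Pow(10, 2) = 100)
Pow(Add(13, Function('l')(f)), 2) = Pow(Add(13, 100), 2) = Pow(113, 2) = 12769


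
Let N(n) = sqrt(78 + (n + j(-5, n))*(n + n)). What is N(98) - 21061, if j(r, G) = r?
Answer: -21061 + 9*sqrt(226) ≈ -20926.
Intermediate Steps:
N(n) = sqrt(78 + 2*n*(-5 + n)) (N(n) = sqrt(78 + (n - 5)*(n + n)) = sqrt(78 + (-5 + n)*(2*n)) = sqrt(78 + 2*n*(-5 + n)))
N(98) - 21061 = sqrt(78 - 10*98 + 2*98**2) - 21061 = sqrt(78 - 980 + 2*9604) - 21061 = sqrt(78 - 980 + 19208) - 21061 = sqrt(18306) - 21061 = 9*sqrt(226) - 21061 = -21061 + 9*sqrt(226)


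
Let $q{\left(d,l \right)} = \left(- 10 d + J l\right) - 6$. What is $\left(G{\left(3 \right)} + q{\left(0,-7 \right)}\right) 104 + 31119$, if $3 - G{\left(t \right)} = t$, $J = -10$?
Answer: $37775$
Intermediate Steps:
$G{\left(t \right)} = 3 - t$
$q{\left(d,l \right)} = -6 - 10 d - 10 l$ ($q{\left(d,l \right)} = \left(- 10 d - 10 l\right) - 6 = -6 - 10 d - 10 l$)
$\left(G{\left(3 \right)} + q{\left(0,-7 \right)}\right) 104 + 31119 = \left(\left(3 - 3\right) - -64\right) 104 + 31119 = \left(\left(3 - 3\right) + \left(-6 + 0 + 70\right)\right) 104 + 31119 = \left(0 + 64\right) 104 + 31119 = 64 \cdot 104 + 31119 = 6656 + 31119 = 37775$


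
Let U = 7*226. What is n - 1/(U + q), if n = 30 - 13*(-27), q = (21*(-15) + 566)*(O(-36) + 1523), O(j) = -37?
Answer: 142710407/374568 ≈ 381.00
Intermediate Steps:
U = 1582
q = 372986 (q = (21*(-15) + 566)*(-37 + 1523) = (-315 + 566)*1486 = 251*1486 = 372986)
n = 381 (n = 30 + 351 = 381)
n - 1/(U + q) = 381 - 1/(1582 + 372986) = 381 - 1/374568 = 142710407/374568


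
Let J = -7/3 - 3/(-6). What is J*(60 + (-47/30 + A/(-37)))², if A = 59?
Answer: -43785217091/7392600 ≈ -5922.8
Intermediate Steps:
J = -11/6 (J = -7*⅓ - 3*(-⅙) = -7/3 + ½ = -11/6 ≈ -1.8333)
J*(60 + (-47/30 + A/(-37)))² = -11*(60 + (-47/30 + 59/(-37)))²/6 = -11*(60 + (-47*1/30 + 59*(-1/37)))²/6 = -11*(60 + (-47/30 - 59/37))²/6 = -11*(60 - 3509/1110)²/6 = -11*(63091/1110)²/6 = -11/6*3980474281/1232100 = -43785217091/7392600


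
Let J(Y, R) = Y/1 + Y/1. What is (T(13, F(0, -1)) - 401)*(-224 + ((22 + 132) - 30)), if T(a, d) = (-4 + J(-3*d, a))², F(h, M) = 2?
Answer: 14500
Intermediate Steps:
J(Y, R) = 2*Y (J(Y, R) = Y*1 + Y*1 = Y + Y = 2*Y)
T(a, d) = (-4 - 6*d)² (T(a, d) = (-4 + 2*(-3*d))² = (-4 - 6*d)²)
(T(13, F(0, -1)) - 401)*(-224 + ((22 + 132) - 30)) = (4*(2 + 3*2)² - 401)*(-224 + ((22 + 132) - 30)) = (4*(2 + 6)² - 401)*(-224 + (154 - 30)) = (4*8² - 401)*(-224 + 124) = (4*64 - 401)*(-100) = (256 - 401)*(-100) = -145*(-100) = 14500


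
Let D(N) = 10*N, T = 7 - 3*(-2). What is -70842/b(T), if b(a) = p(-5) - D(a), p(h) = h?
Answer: 23614/45 ≈ 524.76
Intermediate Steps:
T = 13 (T = 7 + 6 = 13)
b(a) = -5 - 10*a
-70842/b(T) = -70842/(-5 - 10*13) = -70842/(-5 - 130) = -70842/(-135) = -70842*(-1/135) = 23614/45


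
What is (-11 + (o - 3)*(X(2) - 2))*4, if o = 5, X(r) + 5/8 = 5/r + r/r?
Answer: -37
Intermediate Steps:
X(r) = 3/8 + 5/r (X(r) = -5/8 + (5/r + r/r) = -5/8 + (5/r + 1) = -5/8 + (1 + 5/r) = 3/8 + 5/r)
(-11 + (o - 3)*(X(2) - 2))*4 = (-11 + (5 - 3)*((3/8 + 5/2) - 2))*4 = (-11 + 2*((3/8 + 5*(1/2)) - 2))*4 = (-11 + 2*((3/8 + 5/2) - 2))*4 = (-11 + 2*(23/8 - 2))*4 = (-11 + 2*(7/8))*4 = (-11 + 7/4)*4 = -37/4*4 = -37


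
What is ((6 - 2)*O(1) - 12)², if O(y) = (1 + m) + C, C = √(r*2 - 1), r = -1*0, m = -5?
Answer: 768 - 224*I ≈ 768.0 - 224.0*I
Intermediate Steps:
r = 0
C = I (C = √(0*2 - 1) = √(0 - 1) = √(-1) = I ≈ 1.0*I)
O(y) = -4 + I (O(y) = (1 - 5) + I = -4 + I)
((6 - 2)*O(1) - 12)² = ((6 - 2)*(-4 + I) - 12)² = (4*(-4 + I) - 12)² = ((-16 + 4*I) - 12)² = (-28 + 4*I)²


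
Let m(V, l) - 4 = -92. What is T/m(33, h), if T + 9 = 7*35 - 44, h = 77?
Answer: -24/11 ≈ -2.1818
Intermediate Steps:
m(V, l) = -88 (m(V, l) = 4 - 92 = -88)
T = 192 (T = -9 + (7*35 - 44) = -9 + (245 - 44) = -9 + 201 = 192)
T/m(33, h) = 192/(-88) = 192*(-1/88) = -24/11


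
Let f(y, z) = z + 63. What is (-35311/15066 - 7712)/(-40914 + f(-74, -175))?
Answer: 116224303/618097716 ≈ 0.18804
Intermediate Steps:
f(y, z) = 63 + z
(-35311/15066 - 7712)/(-40914 + f(-74, -175)) = (-35311/15066 - 7712)/(-40914 + (63 - 175)) = (-35311*1/15066 - 7712)/(-40914 - 112) = (-35311/15066 - 7712)/(-41026) = -116224303/15066*(-1/41026) = 116224303/618097716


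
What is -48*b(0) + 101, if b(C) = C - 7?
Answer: 437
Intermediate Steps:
b(C) = -7 + C
-48*b(0) + 101 = -48*(-7 + 0) + 101 = -48*(-7) + 101 = 336 + 101 = 437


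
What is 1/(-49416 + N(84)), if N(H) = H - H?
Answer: -1/49416 ≈ -2.0236e-5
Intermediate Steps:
N(H) = 0
1/(-49416 + N(84)) = 1/(-49416 + 0) = 1/(-49416) = -1/49416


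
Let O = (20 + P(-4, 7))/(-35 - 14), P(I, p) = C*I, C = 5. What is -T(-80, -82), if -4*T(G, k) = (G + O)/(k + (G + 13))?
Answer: 20/149 ≈ 0.13423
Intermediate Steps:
P(I, p) = 5*I
O = 0 (O = (20 + 5*(-4))/(-35 - 14) = (20 - 20)/(-49) = 0*(-1/49) = 0)
T(G, k) = -G/(4*(13 + G + k)) (T(G, k) = -(G + 0)/(4*(k + (G + 13))) = -G/(4*(k + (13 + G))) = -G/(4*(13 + G + k)))
-T(-80, -82) = -(-1)*(-80)/(52 + 4*(-80) + 4*(-82)) = -(-1)*(-80)/(52 - 320 - 328) = -(-1)*(-80)/(-596) = -(-1)*(-80)*(-1)/596 = -1*(-20/149) = 20/149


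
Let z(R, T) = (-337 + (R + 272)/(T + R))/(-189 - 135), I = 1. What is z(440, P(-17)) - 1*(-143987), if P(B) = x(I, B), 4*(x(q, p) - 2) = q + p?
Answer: 10216815019/70956 ≈ 1.4399e+5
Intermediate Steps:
x(q, p) = 2 + p/4 + q/4 (x(q, p) = 2 + (q + p)/4 = 2 + (p + q)/4 = 2 + (p/4 + q/4) = 2 + p/4 + q/4)
P(B) = 9/4 + B/4 (P(B) = 2 + B/4 + (¼)*1 = 2 + B/4 + ¼ = 9/4 + B/4)
z(R, T) = 337/324 - (272 + R)/(324*(R + T)) (z(R, T) = (-337 + (272 + R)/(R + T))/(-324) = (-337 + (272 + R)/(R + T))*(-1/324) = 337/324 - (272 + R)/(324*(R + T)))
z(440, P(-17)) - 1*(-143987) = (-272 + 336*440 + 337*(9/4 + (¼)*(-17)))/(324*(440 + (9/4 + (¼)*(-17)))) - 1*(-143987) = (-272 + 147840 + 337*(9/4 - 17/4))/(324*(440 + (9/4 - 17/4))) + 143987 = (-272 + 147840 + 337*(-2))/(324*(440 - 2)) + 143987 = (1/324)*(-272 + 147840 - 674)/438 + 143987 = (1/324)*(1/438)*146894 + 143987 = 73447/70956 + 143987 = 10216815019/70956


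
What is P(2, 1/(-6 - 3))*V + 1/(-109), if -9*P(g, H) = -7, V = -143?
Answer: -109118/981 ≈ -111.23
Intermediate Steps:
P(g, H) = 7/9 (P(g, H) = -⅑*(-7) = 7/9)
P(2, 1/(-6 - 3))*V + 1/(-109) = (7/9)*(-143) + 1/(-109) = -1001/9 - 1/109 = -109118/981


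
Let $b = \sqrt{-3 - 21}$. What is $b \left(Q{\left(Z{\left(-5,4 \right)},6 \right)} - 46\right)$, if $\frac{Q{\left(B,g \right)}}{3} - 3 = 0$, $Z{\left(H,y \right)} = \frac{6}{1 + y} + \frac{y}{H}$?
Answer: $- 74 i \sqrt{6} \approx - 181.26 i$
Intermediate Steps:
$Q{\left(B,g \right)} = 9$ ($Q{\left(B,g \right)} = 9 + 3 \cdot 0 = 9 + 0 = 9$)
$b = 2 i \sqrt{6}$ ($b = \sqrt{-24} = 2 i \sqrt{6} \approx 4.899 i$)
$b \left(Q{\left(Z{\left(-5,4 \right)},6 \right)} - 46\right) = 2 i \sqrt{6} \left(9 - 46\right) = 2 i \sqrt{6} \left(-37\right) = - 74 i \sqrt{6}$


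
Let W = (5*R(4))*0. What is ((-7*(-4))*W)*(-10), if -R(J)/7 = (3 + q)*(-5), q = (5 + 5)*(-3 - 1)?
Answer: 0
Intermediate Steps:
q = -40 (q = 10*(-4) = -40)
R(J) = -1295 (R(J) = -7*(3 - 40)*(-5) = -(-259)*(-5) = -7*185 = -1295)
W = 0 (W = (5*(-1295))*0 = -6475*0 = 0)
((-7*(-4))*W)*(-10) = (-7*(-4)*0)*(-10) = (28*0)*(-10) = 0*(-10) = 0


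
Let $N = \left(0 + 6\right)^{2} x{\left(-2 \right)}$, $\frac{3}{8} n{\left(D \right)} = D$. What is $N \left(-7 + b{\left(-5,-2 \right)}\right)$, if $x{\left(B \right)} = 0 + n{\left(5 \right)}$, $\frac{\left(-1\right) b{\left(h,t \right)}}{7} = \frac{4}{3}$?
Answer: $-7840$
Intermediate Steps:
$n{\left(D \right)} = \frac{8 D}{3}$
$b{\left(h,t \right)} = - \frac{28}{3}$ ($b{\left(h,t \right)} = - 7 \cdot \frac{4}{3} = - 7 \cdot 4 \cdot \frac{1}{3} = \left(-7\right) \frac{4}{3} = - \frac{28}{3}$)
$x{\left(B \right)} = \frac{40}{3}$ ($x{\left(B \right)} = 0 + \frac{8}{3} \cdot 5 = 0 + \frac{40}{3} = \frac{40}{3}$)
$N = 480$ ($N = \left(0 + 6\right)^{2} \cdot \frac{40}{3} = 6^{2} \cdot \frac{40}{3} = 36 \cdot \frac{40}{3} = 480$)
$N \left(-7 + b{\left(-5,-2 \right)}\right) = 480 \left(-7 - \frac{28}{3}\right) = 480 \left(- \frac{49}{3}\right) = -7840$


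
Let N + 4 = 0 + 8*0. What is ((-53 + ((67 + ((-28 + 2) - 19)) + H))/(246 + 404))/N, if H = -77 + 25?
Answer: 83/2600 ≈ 0.031923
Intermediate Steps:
N = -4 (N = -4 + (0 + 8*0) = -4 + (0 + 0) = -4 + 0 = -4)
H = -52
((-53 + ((67 + ((-28 + 2) - 19)) + H))/(246 + 404))/N = ((-53 + ((67 + ((-28 + 2) - 19)) - 52))/(246 + 404))/(-4) = ((-53 + ((67 + (-26 - 19)) - 52))/650)*(-1/4) = ((-53 + ((67 - 45) - 52))*(1/650))*(-1/4) = ((-53 + (22 - 52))*(1/650))*(-1/4) = ((-53 - 30)*(1/650))*(-1/4) = -83*1/650*(-1/4) = -83/650*(-1/4) = 83/2600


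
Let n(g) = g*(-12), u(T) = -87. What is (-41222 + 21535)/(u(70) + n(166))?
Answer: 19687/2079 ≈ 9.4695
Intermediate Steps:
n(g) = -12*g
(-41222 + 21535)/(u(70) + n(166)) = (-41222 + 21535)/(-87 - 12*166) = -19687/(-87 - 1992) = -19687/(-2079) = -19687*(-1/2079) = 19687/2079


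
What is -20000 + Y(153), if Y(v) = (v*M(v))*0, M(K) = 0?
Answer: -20000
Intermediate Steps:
Y(v) = 0 (Y(v) = (v*0)*0 = 0*0 = 0)
-20000 + Y(153) = -20000 + 0 = -20000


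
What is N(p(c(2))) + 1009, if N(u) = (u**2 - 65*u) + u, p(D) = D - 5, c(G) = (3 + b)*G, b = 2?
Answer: 714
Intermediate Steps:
c(G) = 5*G (c(G) = (3 + 2)*G = 5*G)
p(D) = -5 + D
N(u) = u**2 - 64*u
N(p(c(2))) + 1009 = (-5 + 5*2)*(-64 + (-5 + 5*2)) + 1009 = (-5 + 10)*(-64 + (-5 + 10)) + 1009 = 5*(-64 + 5) + 1009 = 5*(-59) + 1009 = -295 + 1009 = 714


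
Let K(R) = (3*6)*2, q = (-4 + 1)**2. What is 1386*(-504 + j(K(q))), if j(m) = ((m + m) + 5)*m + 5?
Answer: 3150378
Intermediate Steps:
q = 9 (q = (-3)**2 = 9)
K(R) = 36 (K(R) = 18*2 = 36)
j(m) = 5 + m*(5 + 2*m) (j(m) = (2*m + 5)*m + 5 = (5 + 2*m)*m + 5 = m*(5 + 2*m) + 5 = 5 + m*(5 + 2*m))
1386*(-504 + j(K(q))) = 1386*(-504 + (5 + 2*36**2 + 5*36)) = 1386*(-504 + (5 + 2*1296 + 180)) = 1386*(-504 + (5 + 2592 + 180)) = 1386*(-504 + 2777) = 1386*2273 = 3150378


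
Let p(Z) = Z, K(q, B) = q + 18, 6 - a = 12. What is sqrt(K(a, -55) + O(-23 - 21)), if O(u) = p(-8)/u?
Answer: sqrt(1474)/11 ≈ 3.4902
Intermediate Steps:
a = -6 (a = 6 - 1*12 = 6 - 12 = -6)
K(q, B) = 18 + q
O(u) = -8/u
sqrt(K(a, -55) + O(-23 - 21)) = sqrt((18 - 6) - 8/(-23 - 21)) = sqrt(12 - 8/(-44)) = sqrt(12 - 8*(-1/44)) = sqrt(12 + 2/11) = sqrt(134/11) = sqrt(1474)/11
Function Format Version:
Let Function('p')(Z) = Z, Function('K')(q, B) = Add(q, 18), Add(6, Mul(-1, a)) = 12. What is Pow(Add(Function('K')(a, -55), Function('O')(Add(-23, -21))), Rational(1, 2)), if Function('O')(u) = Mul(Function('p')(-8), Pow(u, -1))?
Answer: Mul(Rational(1, 11), Pow(1474, Rational(1, 2))) ≈ 3.4902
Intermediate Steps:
a = -6 (a = Add(6, Mul(-1, 12)) = Add(6, -12) = -6)
Function('K')(q, B) = Add(18, q)
Function('O')(u) = Mul(-8, Pow(u, -1))
Pow(Add(Function('K')(a, -55), Function('O')(Add(-23, -21))), Rational(1, 2)) = Pow(Add(Add(18, -6), Mul(-8, Pow(Add(-23, -21), -1))), Rational(1, 2)) = Pow(Add(12, Mul(-8, Pow(-44, -1))), Rational(1, 2)) = Pow(Add(12, Mul(-8, Rational(-1, 44))), Rational(1, 2)) = Pow(Add(12, Rational(2, 11)), Rational(1, 2)) = Pow(Rational(134, 11), Rational(1, 2)) = Mul(Rational(1, 11), Pow(1474, Rational(1, 2)))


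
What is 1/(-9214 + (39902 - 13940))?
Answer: 1/16748 ≈ 5.9709e-5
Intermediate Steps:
1/(-9214 + (39902 - 13940)) = 1/(-9214 + 25962) = 1/16748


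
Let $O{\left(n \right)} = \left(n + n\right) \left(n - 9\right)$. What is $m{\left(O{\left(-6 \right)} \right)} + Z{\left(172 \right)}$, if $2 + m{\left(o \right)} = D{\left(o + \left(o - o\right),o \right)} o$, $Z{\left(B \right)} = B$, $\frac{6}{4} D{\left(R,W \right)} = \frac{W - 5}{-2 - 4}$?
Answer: $-3330$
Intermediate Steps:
$O{\left(n \right)} = 2 n \left(-9 + n\right)$
$D{\left(R,W \right)} = \frac{5}{9} - \frac{W}{9}$ ($D{\left(R,W \right)} = \frac{2 \frac{W - 5}{-2 - 4}}{3} = \frac{2 \frac{-5 + W}{-6}}{3} = \frac{2 \left(-5 + W\right) \left(- \frac{1}{6}\right)}{3} = \frac{2 \left(\frac{5}{6} - \frac{W}{6}\right)}{3} = \frac{5}{9} - \frac{W}{9}$)
$m{\left(o \right)} = -2 + o \left(\frac{5}{9} - \frac{o}{9}\right)$ ($m{\left(o \right)} = -2 + \left(\frac{5}{9} - \frac{o}{9}\right) o = -2 + o \left(\frac{5}{9} - \frac{o}{9}\right)$)
$m{\left(O{\left(-6 \right)} \right)} + Z{\left(172 \right)} = \left(-2 - \frac{2 \left(-6\right) \left(-9 - 6\right) \left(-5 + 2 \left(-6\right) \left(-9 - 6\right)\right)}{9}\right) + 172 = \left(-2 - \frac{2 \left(-6\right) \left(-15\right) \left(-5 + 2 \left(-6\right) \left(-15\right)\right)}{9}\right) + 172 = \left(-2 - 20 \left(-5 + 180\right)\right) + 172 = \left(-2 - 20 \cdot 175\right) + 172 = \left(-2 - 3500\right) + 172 = -3502 + 172 = -3330$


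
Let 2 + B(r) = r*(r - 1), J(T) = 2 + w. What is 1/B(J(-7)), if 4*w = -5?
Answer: -16/35 ≈ -0.45714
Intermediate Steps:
w = -5/4 (w = (¼)*(-5) = -5/4 ≈ -1.2500)
J(T) = ¾ (J(T) = 2 - 5/4 = ¾)
B(r) = -2 + r*(-1 + r) (B(r) = -2 + r*(r - 1) = -2 + r*(-1 + r))
1/B(J(-7)) = 1/(-2 + (¾)² - 1*¾) = 1/(-2 + 9/16 - ¾) = 1/(-35/16) = -16/35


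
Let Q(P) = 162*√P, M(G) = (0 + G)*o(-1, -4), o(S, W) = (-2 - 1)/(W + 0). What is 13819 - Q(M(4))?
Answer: 13819 - 162*√3 ≈ 13538.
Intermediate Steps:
o(S, W) = -3/W
M(G) = 3*G/4 (M(G) = (0 + G)*(-3/(-4)) = G*(-3*(-¼)) = G*(¾) = 3*G/4)
13819 - Q(M(4)) = 13819 - 162*√((¾)*4) = 13819 - 162*√3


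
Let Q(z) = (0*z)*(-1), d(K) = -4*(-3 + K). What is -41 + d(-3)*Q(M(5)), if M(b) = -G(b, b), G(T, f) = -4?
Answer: -41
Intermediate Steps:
M(b) = 4 (M(b) = -1*(-4) = 4)
d(K) = 12 - 4*K
Q(z) = 0 (Q(z) = 0*(-1) = 0)
-41 + d(-3)*Q(M(5)) = -41 + (12 - 4*(-3))*0 = -41 + (12 + 12)*0 = -41 + 24*0 = -41 + 0 = -41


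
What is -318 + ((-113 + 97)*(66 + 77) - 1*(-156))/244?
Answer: -19931/61 ≈ -326.74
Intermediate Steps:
-318 + ((-113 + 97)*(66 + 77) - 1*(-156))/244 = -318 + (-16*143 + 156)*(1/244) = -318 + (-2288 + 156)*(1/244) = -318 - 2132*1/244 = -318 - 533/61 = -19931/61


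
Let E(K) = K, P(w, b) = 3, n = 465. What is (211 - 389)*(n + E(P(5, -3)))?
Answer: -83304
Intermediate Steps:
(211 - 389)*(n + E(P(5, -3))) = (211 - 389)*(465 + 3) = -178*468 = -83304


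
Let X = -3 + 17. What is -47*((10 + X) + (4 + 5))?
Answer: -1551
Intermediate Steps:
X = 14
-47*((10 + X) + (4 + 5)) = -47*((10 + 14) + (4 + 5)) = -47*(24 + 9) = -47*33 = -1551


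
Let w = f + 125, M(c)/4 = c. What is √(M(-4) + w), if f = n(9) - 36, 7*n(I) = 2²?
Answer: √3605/7 ≈ 8.5774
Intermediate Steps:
n(I) = 4/7 (n(I) = (⅐)*2² = (⅐)*4 = 4/7)
f = -248/7 (f = 4/7 - 36 = -248/7 ≈ -35.429)
M(c) = 4*c
w = 627/7 (w = -248/7 + 125 = 627/7 ≈ 89.571)
√(M(-4) + w) = √(4*(-4) + 627/7) = √(-16 + 627/7) = √(515/7) = √3605/7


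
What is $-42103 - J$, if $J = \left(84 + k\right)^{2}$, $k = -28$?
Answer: $-45239$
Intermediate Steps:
$J = 3136$ ($J = \left(84 - 28\right)^{2} = 56^{2} = 3136$)
$-42103 - J = -42103 - 3136 = -45239$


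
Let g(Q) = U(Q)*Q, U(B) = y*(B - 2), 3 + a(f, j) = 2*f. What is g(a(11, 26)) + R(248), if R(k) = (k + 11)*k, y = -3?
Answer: 63263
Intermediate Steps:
a(f, j) = -3 + 2*f
U(B) = 6 - 3*B (U(B) = -3*(B - 2) = -3*(-2 + B) = 6 - 3*B)
R(k) = k*(11 + k) (R(k) = (11 + k)*k = k*(11 + k))
g(Q) = Q*(6 - 3*Q) (g(Q) = (6 - 3*Q)*Q = Q*(6 - 3*Q))
g(a(11, 26)) + R(248) = 3*(-3 + 2*11)*(2 - (-3 + 2*11)) + 248*(11 + 248) = 3*(-3 + 22)*(2 - (-3 + 22)) + 248*259 = 3*19*(2 - 1*19) + 64232 = 3*19*(2 - 19) + 64232 = 3*19*(-17) + 64232 = -969 + 64232 = 63263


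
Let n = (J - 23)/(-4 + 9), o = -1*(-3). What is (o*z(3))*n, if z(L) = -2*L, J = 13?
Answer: 36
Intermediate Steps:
o = 3
n = -2 (n = (13 - 23)/(-4 + 9) = -10/5 = -10*⅕ = -2)
(o*z(3))*n = (3*(-2*3))*(-2) = (3*(-6))*(-2) = -18*(-2) = 36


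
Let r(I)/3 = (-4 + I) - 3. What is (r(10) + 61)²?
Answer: 4900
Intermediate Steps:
r(I) = -21 + 3*I (r(I) = 3*((-4 + I) - 3) = 3*(-7 + I) = -21 + 3*I)
(r(10) + 61)² = ((-21 + 3*10) + 61)² = ((-21 + 30) + 61)² = (9 + 61)² = 70² = 4900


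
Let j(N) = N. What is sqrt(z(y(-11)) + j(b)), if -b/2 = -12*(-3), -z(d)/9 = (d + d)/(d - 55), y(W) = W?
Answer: 5*I*sqrt(3) ≈ 8.6602*I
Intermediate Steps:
z(d) = -18*d/(-55 + d) (z(d) = -9*(d + d)/(d - 55) = -9*2*d/(-55 + d) = -18*d/(-55 + d))
b = -72 (b = -(-24)*(-3) = -2*36 = -72)
sqrt(z(y(-11)) + j(b)) = sqrt(-18*(-11)/(-55 - 11) - 72) = sqrt(-18*(-11)/(-66) - 72) = sqrt(-18*(-11)*(-1/66) - 72) = sqrt(-3 - 72) = sqrt(-75) = 5*I*sqrt(3)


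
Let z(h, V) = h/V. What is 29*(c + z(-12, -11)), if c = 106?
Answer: 34162/11 ≈ 3105.6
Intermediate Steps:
29*(c + z(-12, -11)) = 29*(106 - 12/(-11)) = 29*(106 - 12*(-1/11)) = 29*(106 + 12/11) = 29*(1178/11) = 34162/11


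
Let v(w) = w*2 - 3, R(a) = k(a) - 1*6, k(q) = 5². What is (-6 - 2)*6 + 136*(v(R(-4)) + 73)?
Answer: 14640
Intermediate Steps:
k(q) = 25
R(a) = 19 (R(a) = 25 - 1*6 = 25 - 6 = 19)
v(w) = -3 + 2*w (v(w) = 2*w - 3 = -3 + 2*w)
(-6 - 2)*6 + 136*(v(R(-4)) + 73) = (-6 - 2)*6 + 136*((-3 + 2*19) + 73) = -8*6 + 136*((-3 + 38) + 73) = -48 + 136*(35 + 73) = -48 + 136*108 = -48 + 14688 = 14640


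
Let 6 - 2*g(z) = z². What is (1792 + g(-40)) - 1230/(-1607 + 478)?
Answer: 1124585/1129 ≈ 996.09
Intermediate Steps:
g(z) = 3 - z²/2
(1792 + g(-40)) - 1230/(-1607 + 478) = (1792 + (3 - ½*(-40)²)) - 1230/(-1607 + 478) = (1792 + (3 - ½*1600)) - 1230/(-1129) = (1792 + (3 - 800)) - 1230*(-1/1129) = (1792 - 797) + 1230/1129 = 995 + 1230/1129 = 1124585/1129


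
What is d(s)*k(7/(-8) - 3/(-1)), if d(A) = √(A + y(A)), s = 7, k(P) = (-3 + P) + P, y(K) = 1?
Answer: 5*√2/2 ≈ 3.5355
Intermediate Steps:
k(P) = -3 + 2*P
d(A) = √(1 + A) (d(A) = √(A + 1) = √(1 + A))
d(s)*k(7/(-8) - 3/(-1)) = √(1 + 7)*(-3 + 2*(7/(-8) - 3/(-1))) = √8*(-3 + 2*(7*(-⅛) - 3*(-1))) = (2*√2)*(-3 + 2*(-7/8 + 3)) = (2*√2)*(-3 + 2*(17/8)) = (2*√2)*(-3 + 17/4) = (2*√2)*(5/4) = 5*√2/2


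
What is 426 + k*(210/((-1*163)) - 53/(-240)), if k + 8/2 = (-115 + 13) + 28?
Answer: 3320413/6520 ≈ 509.27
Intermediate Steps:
k = -78 (k = -4 + ((-115 + 13) + 28) = -4 + (-102 + 28) = -4 - 74 = -78)
426 + k*(210/((-1*163)) - 53/(-240)) = 426 - 78*(210/((-1*163)) - 53/(-240)) = 426 - 78*(210/(-163) - 53*(-1/240)) = 426 - 78*(210*(-1/163) + 53/240) = 426 - 78*(-210/163 + 53/240) = 426 - 78*(-41761/39120) = 426 + 542893/6520 = 3320413/6520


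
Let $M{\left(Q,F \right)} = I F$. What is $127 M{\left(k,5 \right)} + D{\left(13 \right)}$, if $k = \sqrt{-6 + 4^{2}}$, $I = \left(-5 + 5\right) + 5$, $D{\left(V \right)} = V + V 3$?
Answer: $3227$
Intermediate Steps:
$D{\left(V \right)} = 4 V$ ($D{\left(V \right)} = V + 3 V = 4 V$)
$I = 5$ ($I = 0 + 5 = 5$)
$k = \sqrt{10}$ ($k = \sqrt{-6 + 16} = \sqrt{10} \approx 3.1623$)
$M{\left(Q,F \right)} = 5 F$
$127 M{\left(k,5 \right)} + D{\left(13 \right)} = 127 \cdot 5 \cdot 5 + 4 \cdot 13 = 127 \cdot 25 + 52 = 3175 + 52 = 3227$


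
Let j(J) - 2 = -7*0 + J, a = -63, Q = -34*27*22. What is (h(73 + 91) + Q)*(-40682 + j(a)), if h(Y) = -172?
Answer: 829853424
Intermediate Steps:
Q = -20196 (Q = -918*22 = -20196)
j(J) = 2 + J (j(J) = 2 + (-7*0 + J) = 2 + (0 + J) = 2 + J)
(h(73 + 91) + Q)*(-40682 + j(a)) = (-172 - 20196)*(-40682 + (2 - 63)) = -20368*(-40682 - 61) = -20368*(-40743) = 829853424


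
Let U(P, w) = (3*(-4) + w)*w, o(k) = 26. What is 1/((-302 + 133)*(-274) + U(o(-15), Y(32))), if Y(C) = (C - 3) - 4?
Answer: 1/46631 ≈ 2.1445e-5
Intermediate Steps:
Y(C) = -7 + C (Y(C) = (-3 + C) - 4 = -7 + C)
U(P, w) = w*(-12 + w) (U(P, w) = (-12 + w)*w = w*(-12 + w))
1/((-302 + 133)*(-274) + U(o(-15), Y(32))) = 1/((-302 + 133)*(-274) + (-7 + 32)*(-12 + (-7 + 32))) = 1/(-169*(-274) + 25*(-12 + 25)) = 1/(46306 + 25*13) = 1/(46306 + 325) = 1/46631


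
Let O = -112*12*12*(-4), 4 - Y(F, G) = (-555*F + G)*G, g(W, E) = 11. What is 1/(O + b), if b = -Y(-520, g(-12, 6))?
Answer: 1/3239229 ≈ 3.0872e-7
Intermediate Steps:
Y(F, G) = 4 - G*(G - 555*F) (Y(F, G) = 4 - (-555*F + G)*G = 4 - (G - 555*F)*G = 4 - G*(G - 555*F))
b = 3174717 (b = -(4 - 1*11**2 + 555*(-520)*11) = -(4 - 1*121 - 3174600) = -(4 - 121 - 3174600) = -1*(-3174717) = 3174717)
O = 64512 (O = -16128*(-4) = -112*(-576) = 64512)
1/(O + b) = 1/(64512 + 3174717) = 1/3239229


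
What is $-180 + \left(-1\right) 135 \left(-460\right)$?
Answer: $61920$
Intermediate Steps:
$-180 + \left(-1\right) 135 \left(-460\right) = -180 - -62100 = -180 + 62100 = 61920$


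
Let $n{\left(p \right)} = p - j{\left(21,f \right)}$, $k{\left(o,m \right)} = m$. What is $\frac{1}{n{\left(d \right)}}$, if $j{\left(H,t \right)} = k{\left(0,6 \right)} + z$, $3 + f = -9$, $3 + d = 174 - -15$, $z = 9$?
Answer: $\frac{1}{171} \approx 0.005848$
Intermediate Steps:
$d = 186$ ($d = -3 + \left(174 - -15\right) = -3 + \left(174 + 15\right) = -3 + 189 = 186$)
$f = -12$ ($f = -3 - 9 = -12$)
$j{\left(H,t \right)} = 15$ ($j{\left(H,t \right)} = 6 + 9 = 15$)
$n{\left(p \right)} = -15 + p$ ($n{\left(p \right)} = p - 15 = -15 + p$)
$\frac{1}{n{\left(d \right)}} = \frac{1}{-15 + 186} = \frac{1}{171}$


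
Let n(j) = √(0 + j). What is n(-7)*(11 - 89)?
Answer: -78*I*√7 ≈ -206.37*I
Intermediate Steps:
n(j) = √j
n(-7)*(11 - 89) = √(-7)*(11 - 89) = (I*√7)*(-78) = -78*I*√7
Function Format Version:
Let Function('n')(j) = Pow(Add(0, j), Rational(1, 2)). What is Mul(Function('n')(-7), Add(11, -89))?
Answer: Mul(-78, I, Pow(7, Rational(1, 2))) ≈ Mul(-206.37, I)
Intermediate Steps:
Function('n')(j) = Pow(j, Rational(1, 2))
Mul(Function('n')(-7), Add(11, -89)) = Mul(Pow(-7, Rational(1, 2)), Add(11, -89)) = Mul(Mul(I, Pow(7, Rational(1, 2))), -78) = Mul(-78, I, Pow(7, Rational(1, 2)))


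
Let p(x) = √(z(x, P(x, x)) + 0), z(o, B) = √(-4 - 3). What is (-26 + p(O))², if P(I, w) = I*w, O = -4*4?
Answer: (26 - 7^(¼)*√I)² ≈ 616.19 - 57.163*I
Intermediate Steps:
O = -16
z(o, B) = I*√7 (z(o, B) = √(-7) = I*√7)
p(x) = 7^(¼)*√I (p(x) = √(I*√7 + 0) = √(I*√7) = 7^(¼)*√I)
(-26 + p(O))² = (-26 + 7^(¼)*√I)²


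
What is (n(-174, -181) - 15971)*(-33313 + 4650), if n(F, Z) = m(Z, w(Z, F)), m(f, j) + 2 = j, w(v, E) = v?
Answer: 463022102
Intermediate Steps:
m(f, j) = -2 + j
n(F, Z) = -2 + Z
(n(-174, -181) - 15971)*(-33313 + 4650) = ((-2 - 181) - 15971)*(-33313 + 4650) = (-183 - 15971)*(-28663) = -16154*(-28663) = 463022102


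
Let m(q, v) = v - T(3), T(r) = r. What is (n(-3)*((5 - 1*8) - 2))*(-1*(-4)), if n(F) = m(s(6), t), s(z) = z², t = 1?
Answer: 40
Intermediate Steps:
m(q, v) = -3 + v (m(q, v) = v - 1*3 = v - 3 = -3 + v)
n(F) = -2 (n(F) = -3 + 1 = -2)
(n(-3)*((5 - 1*8) - 2))*(-1*(-4)) = (-2*((5 - 1*8) - 2))*(-1*(-4)) = -2*((5 - 8) - 2)*4 = -2*(-3 - 2)*4 = -2*(-5)*4 = 10*4 = 40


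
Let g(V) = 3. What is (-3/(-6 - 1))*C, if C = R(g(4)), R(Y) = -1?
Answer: -3/7 ≈ -0.42857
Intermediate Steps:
C = -1
(-3/(-6 - 1))*C = (-3/(-6 - 1))*(-1) = (-3/(-7))*(-1) = -⅐*(-3)*(-1) = (3/7)*(-1) = -3/7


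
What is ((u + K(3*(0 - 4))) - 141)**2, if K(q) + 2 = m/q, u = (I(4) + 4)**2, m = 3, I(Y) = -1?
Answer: 288369/16 ≈ 18023.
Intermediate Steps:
u = 9 (u = (-1 + 4)**2 = 3**2 = 9)
K(q) = -2 + 3/q
((u + K(3*(0 - 4))) - 141)**2 = ((9 + (-2 + 3/((3*(0 - 4))))) - 141)**2 = ((9 + (-2 + 3/((3*(-4))))) - 141)**2 = ((9 + (-2 + 3/(-12))) - 141)**2 = ((9 + (-2 + 3*(-1/12))) - 141)**2 = ((9 + (-2 - 1/4)) - 141)**2 = ((9 - 9/4) - 141)**2 = (27/4 - 141)**2 = (-537/4)**2 = 288369/16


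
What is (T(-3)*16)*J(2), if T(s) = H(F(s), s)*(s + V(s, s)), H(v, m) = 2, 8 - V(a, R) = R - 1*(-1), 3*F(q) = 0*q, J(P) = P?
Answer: 448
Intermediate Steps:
F(q) = 0 (F(q) = (0*q)/3 = (1/3)*0 = 0)
V(a, R) = 7 - R (V(a, R) = 8 - (R - 1*(-1)) = 8 - (R + 1) = 8 - (1 + R) = 8 + (-1 - R) = 7 - R)
T(s) = 14 (T(s) = 2*(s + (7 - s)) = 2*7 = 14)
(T(-3)*16)*J(2) = (14*16)*2 = 224*2 = 448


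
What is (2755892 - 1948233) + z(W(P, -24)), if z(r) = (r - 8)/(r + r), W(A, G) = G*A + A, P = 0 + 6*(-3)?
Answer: 334371029/414 ≈ 8.0766e+5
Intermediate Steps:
P = -18 (P = 0 - 18 = -18)
W(A, G) = A + A*G (W(A, G) = A*G + A = A + A*G)
z(r) = (-8 + r)/(2*r) (z(r) = (-8 + r)/((2*r)) = (-8 + r)*(1/(2*r)) = (-8 + r)/(2*r))
(2755892 - 1948233) + z(W(P, -24)) = (2755892 - 1948233) + (-8 - 18*(1 - 24))/(2*((-18*(1 - 24)))) = 807659 + (-8 - 18*(-23))/(2*((-18*(-23)))) = 807659 + (1/2)*(-8 + 414)/414 = 807659 + (1/2)*(1/414)*406 = 807659 + 203/414 = 334371029/414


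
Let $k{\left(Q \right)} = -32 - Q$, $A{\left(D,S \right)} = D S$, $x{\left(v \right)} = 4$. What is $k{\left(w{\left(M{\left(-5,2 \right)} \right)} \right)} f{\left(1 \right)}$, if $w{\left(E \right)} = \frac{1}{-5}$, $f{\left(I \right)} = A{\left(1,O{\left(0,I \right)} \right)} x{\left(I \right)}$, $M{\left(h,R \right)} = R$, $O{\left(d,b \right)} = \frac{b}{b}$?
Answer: $- \frac{636}{5} \approx -127.2$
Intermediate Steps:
$O{\left(d,b \right)} = 1$
$f{\left(I \right)} = 4$ ($f{\left(I \right)} = 1 \cdot 1 \cdot 4 = 1 \cdot 4 = 4$)
$w{\left(E \right)} = - \frac{1}{5}$
$k{\left(w{\left(M{\left(-5,2 \right)} \right)} \right)} f{\left(1 \right)} = \left(-32 - - \frac{1}{5}\right) 4 = \left(-32 + \frac{1}{5}\right) 4 = \left(- \frac{159}{5}\right) 4 = - \frac{636}{5}$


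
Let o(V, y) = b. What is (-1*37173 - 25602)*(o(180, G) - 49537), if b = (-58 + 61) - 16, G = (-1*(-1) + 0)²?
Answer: 3110501250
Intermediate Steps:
G = 1 (G = (1 + 0)² = 1² = 1)
b = -13 (b = 3 - 16 = -13)
o(V, y) = -13
(-1*37173 - 25602)*(o(180, G) - 49537) = (-1*37173 - 25602)*(-13 - 49537) = (-37173 - 25602)*(-49550) = -62775*(-49550) = 3110501250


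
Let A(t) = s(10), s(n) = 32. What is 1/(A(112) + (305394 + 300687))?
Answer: 1/606113 ≈ 1.6499e-6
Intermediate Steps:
A(t) = 32
1/(A(112) + (305394 + 300687)) = 1/(32 + (305394 + 300687)) = 1/(32 + 606081) = 1/606113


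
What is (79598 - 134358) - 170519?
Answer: -225279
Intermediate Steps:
(79598 - 134358) - 170519 = -54760 - 170519 = -225279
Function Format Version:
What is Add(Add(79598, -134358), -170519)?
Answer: -225279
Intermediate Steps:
Add(Add(79598, -134358), -170519) = Add(-54760, -170519) = -225279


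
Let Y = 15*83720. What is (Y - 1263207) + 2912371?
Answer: 2904964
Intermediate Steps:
Y = 1255800
(Y - 1263207) + 2912371 = (1255800 - 1263207) + 2912371 = -7407 + 2912371 = 2904964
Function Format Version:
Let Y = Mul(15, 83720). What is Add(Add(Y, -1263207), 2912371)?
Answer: 2904964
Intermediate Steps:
Y = 1255800
Add(Add(Y, -1263207), 2912371) = Add(Add(1255800, -1263207), 2912371) = Add(-7407, 2912371) = 2904964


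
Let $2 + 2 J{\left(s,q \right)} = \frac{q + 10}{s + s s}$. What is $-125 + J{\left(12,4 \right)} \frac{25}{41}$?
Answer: $- \frac{803225}{6396} \approx -125.58$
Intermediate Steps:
$J{\left(s,q \right)} = -1 + \frac{10 + q}{2 \left(s + s^{2}\right)}$ ($J{\left(s,q \right)} = -1 + \frac{\left(q + 10\right) \frac{1}{s + s s}}{2} = -1 + \frac{\left(10 + q\right) \frac{1}{s + s^{2}}}{2} = -1 + \frac{\frac{1}{s + s^{2}} \left(10 + q\right)}{2} = -1 + \frac{10 + q}{2 \left(s + s^{2}\right)}$)
$-125 + J{\left(12,4 \right)} \frac{25}{41} = -125 + \frac{5 + \frac{1}{2} \cdot 4 - 12 - 12^{2}}{12 \left(1 + 12\right)} \frac{25}{41} = -125 + \frac{5 + 2 - 12 - 144}{12 \cdot 13} \cdot 25 \cdot \frac{1}{41} = -125 + \frac{1}{12} \cdot \frac{1}{13} \left(5 + 2 - 12 - 144\right) \frac{25}{41} = -125 + \frac{1}{12} \cdot \frac{1}{13} \left(-149\right) \frac{25}{41} = -125 - \frac{3725}{6396} = - \frac{803225}{6396}$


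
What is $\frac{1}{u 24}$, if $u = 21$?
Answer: $\frac{1}{504} \approx 0.0019841$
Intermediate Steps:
$\frac{1}{u 24} = \frac{1}{21 \cdot 24} = \frac{1}{504}$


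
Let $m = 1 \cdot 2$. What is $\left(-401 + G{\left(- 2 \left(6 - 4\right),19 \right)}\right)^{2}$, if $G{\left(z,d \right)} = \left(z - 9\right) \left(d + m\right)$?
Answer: $454276$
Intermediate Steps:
$m = 2$
$G{\left(z,d \right)} = \left(-9 + z\right) \left(2 + d\right)$ ($G{\left(z,d \right)} = \left(z - 9\right) \left(d + 2\right) = \left(-9 + z\right) \left(2 + d\right)$)
$\left(-401 + G{\left(- 2 \left(6 - 4\right),19 \right)}\right)^{2} = \left(-401 + \left(-18 - 171 + 2 \left(- 2 \left(6 - 4\right)\right) + 19 \left(- 2 \left(6 - 4\right)\right)\right)\right)^{2} = \left(-401 + \left(-18 - 171 + 2 \left(\left(-2\right) 2\right) + 19 \left(\left(-2\right) 2\right)\right)\right)^{2} = \left(-401 + \left(-18 - 171 + 2 \left(-4\right) + 19 \left(-4\right)\right)\right)^{2} = \left(-401 - 273\right)^{2} = \left(-674\right)^{2} = 454276$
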